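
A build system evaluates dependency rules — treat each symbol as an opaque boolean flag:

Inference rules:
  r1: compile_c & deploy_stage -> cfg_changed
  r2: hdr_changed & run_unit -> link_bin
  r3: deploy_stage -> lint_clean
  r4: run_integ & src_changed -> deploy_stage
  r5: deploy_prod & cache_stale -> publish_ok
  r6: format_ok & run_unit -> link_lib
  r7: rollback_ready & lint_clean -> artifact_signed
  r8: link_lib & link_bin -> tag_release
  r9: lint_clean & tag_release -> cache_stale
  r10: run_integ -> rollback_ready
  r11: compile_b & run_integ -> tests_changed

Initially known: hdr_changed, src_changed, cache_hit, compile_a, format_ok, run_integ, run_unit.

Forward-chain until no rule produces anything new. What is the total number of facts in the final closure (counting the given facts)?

Round 1 — r2, r4, r6, r10, derive link_bin, deploy_stage, link_lib, rollback_ready.
Round 2 — r3, r8, derive lint_clean, tag_release.
Round 3 — r7, r9, derive artifact_signed, cache_stale.
Closure: {artifact_signed, cache_hit, cache_stale, compile_a, deploy_stage, format_ok, hdr_changed, link_bin, link_lib, lint_clean, rollback_ready, run_integ, run_unit, src_changed, tag_release} — 15 facts.

15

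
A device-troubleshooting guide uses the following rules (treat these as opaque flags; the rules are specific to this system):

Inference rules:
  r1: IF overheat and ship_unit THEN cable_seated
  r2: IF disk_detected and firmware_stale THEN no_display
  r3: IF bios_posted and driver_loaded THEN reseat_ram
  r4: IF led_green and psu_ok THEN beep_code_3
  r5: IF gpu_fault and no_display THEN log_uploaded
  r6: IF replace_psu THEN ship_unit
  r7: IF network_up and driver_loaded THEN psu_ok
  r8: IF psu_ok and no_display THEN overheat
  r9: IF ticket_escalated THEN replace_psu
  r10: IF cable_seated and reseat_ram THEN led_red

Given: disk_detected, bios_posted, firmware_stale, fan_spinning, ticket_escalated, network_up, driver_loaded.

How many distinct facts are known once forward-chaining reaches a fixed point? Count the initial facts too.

15

Round 1 fires r2, r3, r7, r9, giving no_display, reseat_ram, psu_ok, replace_psu.
Round 2 fires r6, r8, giving ship_unit, overheat.
Round 3 fires r1, giving cable_seated.
Round 4 fires r10, giving led_red.
Closure: {bios_posted, cable_seated, disk_detected, driver_loaded, fan_spinning, firmware_stale, led_red, network_up, no_display, overheat, psu_ok, replace_psu, reseat_ram, ship_unit, ticket_escalated} — 15 facts.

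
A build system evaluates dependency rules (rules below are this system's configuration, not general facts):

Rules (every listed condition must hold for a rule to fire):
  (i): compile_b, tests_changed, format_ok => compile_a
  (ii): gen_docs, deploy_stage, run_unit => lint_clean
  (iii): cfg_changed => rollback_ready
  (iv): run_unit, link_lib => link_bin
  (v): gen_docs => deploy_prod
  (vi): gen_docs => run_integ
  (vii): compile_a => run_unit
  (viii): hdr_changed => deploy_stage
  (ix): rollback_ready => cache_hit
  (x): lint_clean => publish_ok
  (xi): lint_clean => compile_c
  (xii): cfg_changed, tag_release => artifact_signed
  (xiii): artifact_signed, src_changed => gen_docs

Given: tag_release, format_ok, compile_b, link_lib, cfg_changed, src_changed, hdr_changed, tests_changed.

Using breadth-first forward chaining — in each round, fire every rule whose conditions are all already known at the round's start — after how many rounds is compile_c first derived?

Round 1 — (i), (iii), (viii), (xii), derive compile_a, rollback_ready, deploy_stage, artifact_signed.
Round 2 — (vii), (ix), (xiii), derive run_unit, cache_hit, gen_docs.
Round 3 — (ii), (iv), (v), (vi), derive lint_clean, link_bin, deploy_prod, run_integ.
Round 4 — (x), (xi), derive publish_ok, compile_c.
compile_c first appears in round 4.

4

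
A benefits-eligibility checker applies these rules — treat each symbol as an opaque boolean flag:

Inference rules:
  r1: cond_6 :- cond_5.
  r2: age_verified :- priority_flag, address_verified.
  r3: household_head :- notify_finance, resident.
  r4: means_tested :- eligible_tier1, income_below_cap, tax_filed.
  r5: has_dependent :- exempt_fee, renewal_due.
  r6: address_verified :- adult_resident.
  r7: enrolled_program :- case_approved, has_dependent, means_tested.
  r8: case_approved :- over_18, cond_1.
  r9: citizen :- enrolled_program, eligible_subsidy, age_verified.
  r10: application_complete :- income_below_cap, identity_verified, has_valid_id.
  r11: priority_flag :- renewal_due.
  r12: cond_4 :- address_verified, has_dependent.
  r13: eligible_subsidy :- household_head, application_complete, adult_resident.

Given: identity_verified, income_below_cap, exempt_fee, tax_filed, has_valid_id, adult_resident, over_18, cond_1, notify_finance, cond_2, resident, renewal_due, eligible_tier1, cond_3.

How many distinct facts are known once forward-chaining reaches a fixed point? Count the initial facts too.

Round 1 fires r3, r4, r5, r6, r8, r10, r11, giving household_head, means_tested, has_dependent, address_verified, case_approved, application_complete, priority_flag.
Round 2 fires r2, r7, r12, r13, giving age_verified, enrolled_program, cond_4, eligible_subsidy.
Round 3 fires r9, giving citizen.
Closure: {address_verified, adult_resident, age_verified, application_complete, case_approved, citizen, cond_1, cond_2, cond_3, cond_4, eligible_subsidy, eligible_tier1, enrolled_program, exempt_fee, has_dependent, has_valid_id, household_head, identity_verified, income_below_cap, means_tested, notify_finance, over_18, priority_flag, renewal_due, resident, tax_filed} — 26 facts.

26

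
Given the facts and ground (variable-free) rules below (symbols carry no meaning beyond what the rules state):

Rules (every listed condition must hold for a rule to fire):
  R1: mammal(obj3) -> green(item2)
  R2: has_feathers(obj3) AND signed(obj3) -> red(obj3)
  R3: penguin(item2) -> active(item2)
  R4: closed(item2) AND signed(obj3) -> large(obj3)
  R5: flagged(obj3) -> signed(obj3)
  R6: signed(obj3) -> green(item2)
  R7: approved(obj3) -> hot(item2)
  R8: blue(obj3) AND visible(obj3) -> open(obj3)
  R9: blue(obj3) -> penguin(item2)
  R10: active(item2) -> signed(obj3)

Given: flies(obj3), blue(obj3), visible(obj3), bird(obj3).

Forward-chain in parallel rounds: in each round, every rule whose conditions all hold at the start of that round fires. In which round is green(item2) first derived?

Round 1 fires R8, R9, giving open(obj3), penguin(item2).
Round 2 fires R3, giving active(item2).
Round 3 fires R10, giving signed(obj3).
Round 4 fires R6, giving green(item2).
green(item2) first appears in round 4.

4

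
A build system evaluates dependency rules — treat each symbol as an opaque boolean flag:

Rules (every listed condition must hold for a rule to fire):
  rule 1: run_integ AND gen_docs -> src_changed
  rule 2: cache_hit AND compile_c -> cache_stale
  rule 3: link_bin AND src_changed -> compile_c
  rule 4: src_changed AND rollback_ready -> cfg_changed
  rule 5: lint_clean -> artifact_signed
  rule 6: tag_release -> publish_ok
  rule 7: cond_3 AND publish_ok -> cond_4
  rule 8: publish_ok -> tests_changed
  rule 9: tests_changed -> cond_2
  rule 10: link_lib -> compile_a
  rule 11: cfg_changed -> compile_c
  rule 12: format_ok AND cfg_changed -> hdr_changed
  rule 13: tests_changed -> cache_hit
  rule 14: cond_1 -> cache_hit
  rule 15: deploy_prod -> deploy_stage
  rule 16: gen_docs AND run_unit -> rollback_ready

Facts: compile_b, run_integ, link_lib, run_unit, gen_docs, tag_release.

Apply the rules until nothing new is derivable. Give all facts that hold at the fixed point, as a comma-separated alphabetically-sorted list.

cache_hit, cache_stale, cfg_changed, compile_a, compile_b, compile_c, cond_2, gen_docs, link_lib, publish_ok, rollback_ready, run_integ, run_unit, src_changed, tag_release, tests_changed

Round 1 fires rule 1, rule 6, rule 10, rule 16, giving src_changed, publish_ok, compile_a, rollback_ready.
Round 2 fires rule 4, rule 8, giving cfg_changed, tests_changed.
Round 3 fires rule 9, rule 11, rule 13, giving cond_2, compile_c, cache_hit.
Round 4 fires rule 2, giving cache_stale.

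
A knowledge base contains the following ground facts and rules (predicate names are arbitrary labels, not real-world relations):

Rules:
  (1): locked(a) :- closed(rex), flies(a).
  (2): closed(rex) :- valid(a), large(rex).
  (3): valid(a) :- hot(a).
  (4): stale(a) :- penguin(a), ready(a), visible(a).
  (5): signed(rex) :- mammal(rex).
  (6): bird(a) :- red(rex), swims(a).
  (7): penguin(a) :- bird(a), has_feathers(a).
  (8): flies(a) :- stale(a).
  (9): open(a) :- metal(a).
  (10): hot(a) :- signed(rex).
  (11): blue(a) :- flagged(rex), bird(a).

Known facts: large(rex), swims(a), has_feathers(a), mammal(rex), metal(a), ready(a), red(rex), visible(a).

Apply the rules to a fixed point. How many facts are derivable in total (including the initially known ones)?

[1] (5) [signed(rex) :- mammal(rex).]; (6) [bird(a) :- red(rex), swims(a).]; (9) [open(a) :- metal(a).]. ⇒ new: signed(rex), bird(a), open(a).
[2] (7) [penguin(a) :- bird(a), has_feathers(a).]; (10) [hot(a) :- signed(rex).]. ⇒ new: penguin(a), hot(a).
[3] (3) [valid(a) :- hot(a).]; (4) [stale(a) :- penguin(a), ready(a), visible(a).]. ⇒ new: valid(a), stale(a).
[4] (2) [closed(rex) :- valid(a), large(rex).]; (8) [flies(a) :- stale(a).]. ⇒ new: closed(rex), flies(a).
[5] (1) [locked(a) :- closed(rex), flies(a).]. ⇒ new: locked(a).
Closure: {bird(a), closed(rex), flies(a), has_feathers(a), hot(a), large(rex), locked(a), mammal(rex), metal(a), open(a), penguin(a), ready(a), red(rex), signed(rex), stale(a), swims(a), valid(a), visible(a)} — 18 facts.

18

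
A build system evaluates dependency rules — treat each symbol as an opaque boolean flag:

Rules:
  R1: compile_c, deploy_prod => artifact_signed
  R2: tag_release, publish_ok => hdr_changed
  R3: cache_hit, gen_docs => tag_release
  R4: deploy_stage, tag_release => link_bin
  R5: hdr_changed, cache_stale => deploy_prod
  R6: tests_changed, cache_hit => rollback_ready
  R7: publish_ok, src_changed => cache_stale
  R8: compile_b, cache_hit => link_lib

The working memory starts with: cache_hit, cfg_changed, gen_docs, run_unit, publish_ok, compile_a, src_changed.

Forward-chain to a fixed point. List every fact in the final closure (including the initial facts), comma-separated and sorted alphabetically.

cache_hit, cache_stale, cfg_changed, compile_a, deploy_prod, gen_docs, hdr_changed, publish_ok, run_unit, src_changed, tag_release

[1] R3 [cache_hit, gen_docs => tag_release]; R7 [publish_ok, src_changed => cache_stale]. ⇒ new: tag_release, cache_stale.
[2] R2 [tag_release, publish_ok => hdr_changed]. ⇒ new: hdr_changed.
[3] R5 [hdr_changed, cache_stale => deploy_prod]. ⇒ new: deploy_prod.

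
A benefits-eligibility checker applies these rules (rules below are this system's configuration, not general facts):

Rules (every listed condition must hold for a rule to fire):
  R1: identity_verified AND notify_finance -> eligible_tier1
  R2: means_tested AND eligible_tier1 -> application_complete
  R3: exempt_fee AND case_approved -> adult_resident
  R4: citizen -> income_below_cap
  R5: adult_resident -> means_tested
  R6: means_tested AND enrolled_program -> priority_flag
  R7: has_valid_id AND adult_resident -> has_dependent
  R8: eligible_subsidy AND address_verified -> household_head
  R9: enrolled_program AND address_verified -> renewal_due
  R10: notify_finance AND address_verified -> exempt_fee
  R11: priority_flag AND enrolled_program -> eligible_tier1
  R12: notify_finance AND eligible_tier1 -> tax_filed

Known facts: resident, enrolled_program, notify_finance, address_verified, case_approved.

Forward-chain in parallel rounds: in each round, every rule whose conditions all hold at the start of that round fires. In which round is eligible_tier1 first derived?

5

Round 1 fires R9, R10, giving renewal_due, exempt_fee.
Round 2 fires R3, giving adult_resident.
Round 3 fires R5, giving means_tested.
Round 4 fires R6, giving priority_flag.
Round 5 fires R11, giving eligible_tier1.
eligible_tier1 first appears in round 5.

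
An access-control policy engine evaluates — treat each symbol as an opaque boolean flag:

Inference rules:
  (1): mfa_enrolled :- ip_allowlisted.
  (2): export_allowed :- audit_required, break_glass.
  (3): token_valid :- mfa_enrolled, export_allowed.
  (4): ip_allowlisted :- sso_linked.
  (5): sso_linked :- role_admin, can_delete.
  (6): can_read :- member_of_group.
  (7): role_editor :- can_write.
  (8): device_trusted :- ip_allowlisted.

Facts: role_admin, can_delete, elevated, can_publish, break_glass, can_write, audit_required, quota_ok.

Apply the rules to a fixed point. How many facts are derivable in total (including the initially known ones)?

Round 1 — (2), (5), (7), derive export_allowed, sso_linked, role_editor.
Round 2 — (4), derive ip_allowlisted.
Round 3 — (1), (8), derive mfa_enrolled, device_trusted.
Round 4 — (3), derive token_valid.
Closure: {audit_required, break_glass, can_delete, can_publish, can_write, device_trusted, elevated, export_allowed, ip_allowlisted, mfa_enrolled, quota_ok, role_admin, role_editor, sso_linked, token_valid} — 15 facts.

15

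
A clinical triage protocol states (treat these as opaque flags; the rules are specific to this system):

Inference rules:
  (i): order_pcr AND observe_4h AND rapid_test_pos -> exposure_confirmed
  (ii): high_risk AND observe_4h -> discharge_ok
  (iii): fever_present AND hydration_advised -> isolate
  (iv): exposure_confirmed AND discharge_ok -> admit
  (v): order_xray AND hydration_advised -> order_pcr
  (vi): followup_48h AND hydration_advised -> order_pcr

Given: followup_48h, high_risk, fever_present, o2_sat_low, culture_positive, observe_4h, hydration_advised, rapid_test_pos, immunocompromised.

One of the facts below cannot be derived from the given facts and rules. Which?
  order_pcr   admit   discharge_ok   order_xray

Round 1 — (ii), (iii), (vi), derive discharge_ok, isolate, order_pcr.
Round 2 — (i), derive exposure_confirmed.
Round 3 — (iv), derive admit.
Derived: admit (round 3), discharge_ok (round 1), order_pcr (round 1). order_xray never appears in any round.

order_xray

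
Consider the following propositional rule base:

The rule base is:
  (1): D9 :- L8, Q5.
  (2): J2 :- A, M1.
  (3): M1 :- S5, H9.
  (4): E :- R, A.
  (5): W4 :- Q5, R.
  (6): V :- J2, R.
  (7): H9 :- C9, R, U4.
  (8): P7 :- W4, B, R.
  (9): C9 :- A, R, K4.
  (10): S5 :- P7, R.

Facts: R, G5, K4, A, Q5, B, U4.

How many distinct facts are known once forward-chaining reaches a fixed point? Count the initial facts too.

[1] (4) [E :- R, A.]; (5) [W4 :- Q5, R.]; (9) [C9 :- A, R, K4.]. ⇒ new: E, W4, C9.
[2] (7) [H9 :- C9, R, U4.]; (8) [P7 :- W4, B, R.]. ⇒ new: H9, P7.
[3] (10) [S5 :- P7, R.]. ⇒ new: S5.
[4] (3) [M1 :- S5, H9.]. ⇒ new: M1.
[5] (2) [J2 :- A, M1.]. ⇒ new: J2.
[6] (6) [V :- J2, R.]. ⇒ new: V.
Closure: {A, B, C9, E, G5, H9, J2, K4, M1, P7, Q5, R, S5, U4, V, W4} — 16 facts.

16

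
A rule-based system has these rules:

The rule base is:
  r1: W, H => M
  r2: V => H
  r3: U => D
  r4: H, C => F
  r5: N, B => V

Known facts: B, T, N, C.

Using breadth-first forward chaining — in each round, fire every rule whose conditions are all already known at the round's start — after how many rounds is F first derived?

Round 1: r5 [N, B => V]. New: V.
Round 2: r2 [V => H]. New: H.
Round 3: r4 [H, C => F]. New: F.
F first appears in round 3.

3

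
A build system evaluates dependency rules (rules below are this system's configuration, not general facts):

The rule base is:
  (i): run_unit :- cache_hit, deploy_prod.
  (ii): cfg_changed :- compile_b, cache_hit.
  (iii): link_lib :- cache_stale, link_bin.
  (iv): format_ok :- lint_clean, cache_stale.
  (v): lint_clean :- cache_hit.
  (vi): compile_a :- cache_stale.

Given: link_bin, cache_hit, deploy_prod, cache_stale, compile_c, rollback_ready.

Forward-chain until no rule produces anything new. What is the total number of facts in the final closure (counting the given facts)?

11

Round 1 fires (i), (iii), (v), (vi), giving run_unit, link_lib, lint_clean, compile_a.
Round 2 fires (iv), giving format_ok.
Closure: {cache_hit, cache_stale, compile_a, compile_c, deploy_prod, format_ok, link_bin, link_lib, lint_clean, rollback_ready, run_unit} — 11 facts.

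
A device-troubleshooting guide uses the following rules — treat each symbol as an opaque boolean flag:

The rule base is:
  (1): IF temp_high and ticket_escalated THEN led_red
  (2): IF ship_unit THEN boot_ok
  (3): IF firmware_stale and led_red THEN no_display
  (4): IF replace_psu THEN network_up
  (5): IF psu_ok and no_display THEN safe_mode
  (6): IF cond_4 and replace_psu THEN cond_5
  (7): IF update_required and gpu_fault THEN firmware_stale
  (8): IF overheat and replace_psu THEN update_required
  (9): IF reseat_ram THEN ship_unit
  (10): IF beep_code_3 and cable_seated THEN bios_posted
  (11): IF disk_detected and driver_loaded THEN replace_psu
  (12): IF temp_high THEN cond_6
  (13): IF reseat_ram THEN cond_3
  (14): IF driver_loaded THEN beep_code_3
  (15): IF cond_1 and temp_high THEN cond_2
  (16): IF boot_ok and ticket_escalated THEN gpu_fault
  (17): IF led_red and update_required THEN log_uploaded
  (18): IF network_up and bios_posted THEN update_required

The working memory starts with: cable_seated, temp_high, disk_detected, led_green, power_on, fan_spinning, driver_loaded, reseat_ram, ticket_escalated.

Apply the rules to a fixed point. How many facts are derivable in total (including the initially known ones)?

23

Round 1: (1) [IF temp_high and ticket_escalated THEN led_red]; (9) [IF reseat_ram THEN ship_unit]; (11) [IF disk_detected and driver_loaded THEN replace_psu]; (12) [IF temp_high THEN cond_6]; (13) [IF reseat_ram THEN cond_3]; (14) [IF driver_loaded THEN beep_code_3]. Adds led_red, ship_unit, replace_psu, cond_6, cond_3, beep_code_3.
Round 2: (2) [IF ship_unit THEN boot_ok]; (4) [IF replace_psu THEN network_up]; (10) [IF beep_code_3 and cable_seated THEN bios_posted]. Adds boot_ok, network_up, bios_posted.
Round 3: (16) [IF boot_ok and ticket_escalated THEN gpu_fault]; (18) [IF network_up and bios_posted THEN update_required]. Adds gpu_fault, update_required.
Round 4: (7) [IF update_required and gpu_fault THEN firmware_stale]; (17) [IF led_red and update_required THEN log_uploaded]. Adds firmware_stale, log_uploaded.
Round 5: (3) [IF firmware_stale and led_red THEN no_display]. Adds no_display.
Closure: {beep_code_3, bios_posted, boot_ok, cable_seated, cond_3, cond_6, disk_detected, driver_loaded, fan_spinning, firmware_stale, gpu_fault, led_green, led_red, log_uploaded, network_up, no_display, power_on, replace_psu, reseat_ram, ship_unit, temp_high, ticket_escalated, update_required} — 23 facts.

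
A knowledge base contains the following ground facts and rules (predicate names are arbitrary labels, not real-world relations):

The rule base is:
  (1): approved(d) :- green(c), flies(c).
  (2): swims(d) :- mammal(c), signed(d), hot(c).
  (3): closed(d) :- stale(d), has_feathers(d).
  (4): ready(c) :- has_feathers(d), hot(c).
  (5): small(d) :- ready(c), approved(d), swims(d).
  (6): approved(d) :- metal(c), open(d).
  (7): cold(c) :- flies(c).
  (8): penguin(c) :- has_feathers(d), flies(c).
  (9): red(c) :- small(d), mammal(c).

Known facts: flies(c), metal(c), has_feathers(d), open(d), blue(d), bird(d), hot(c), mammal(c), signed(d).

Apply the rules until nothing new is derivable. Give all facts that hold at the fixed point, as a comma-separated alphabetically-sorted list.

[1] (2) [swims(d) :- mammal(c), signed(d), hot(c).]; (4) [ready(c) :- has_feathers(d), hot(c).]; (6) [approved(d) :- metal(c), open(d).]; (7) [cold(c) :- flies(c).]; (8) [penguin(c) :- has_feathers(d), flies(c).]. ⇒ new: swims(d), ready(c), approved(d), cold(c), penguin(c).
[2] (5) [small(d) :- ready(c), approved(d), swims(d).]. ⇒ new: small(d).
[3] (9) [red(c) :- small(d), mammal(c).]. ⇒ new: red(c).

approved(d), bird(d), blue(d), cold(c), flies(c), has_feathers(d), hot(c), mammal(c), metal(c), open(d), penguin(c), ready(c), red(c), signed(d), small(d), swims(d)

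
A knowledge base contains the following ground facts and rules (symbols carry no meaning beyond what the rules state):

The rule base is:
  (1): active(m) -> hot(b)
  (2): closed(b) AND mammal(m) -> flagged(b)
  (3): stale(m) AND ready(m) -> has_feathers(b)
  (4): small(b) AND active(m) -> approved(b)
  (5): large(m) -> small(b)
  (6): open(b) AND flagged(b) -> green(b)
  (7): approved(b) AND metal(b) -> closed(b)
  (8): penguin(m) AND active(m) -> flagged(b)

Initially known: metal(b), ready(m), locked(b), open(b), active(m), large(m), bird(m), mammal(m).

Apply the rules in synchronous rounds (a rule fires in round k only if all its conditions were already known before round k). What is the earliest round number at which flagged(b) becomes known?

Round 1: (1) [active(m) -> hot(b)]; (5) [large(m) -> small(b)]. New: hot(b), small(b).
Round 2: (4) [small(b) AND active(m) -> approved(b)]. New: approved(b).
Round 3: (7) [approved(b) AND metal(b) -> closed(b)]. New: closed(b).
Round 4: (2) [closed(b) AND mammal(m) -> flagged(b)]. New: flagged(b).
flagged(b) first appears in round 4.

4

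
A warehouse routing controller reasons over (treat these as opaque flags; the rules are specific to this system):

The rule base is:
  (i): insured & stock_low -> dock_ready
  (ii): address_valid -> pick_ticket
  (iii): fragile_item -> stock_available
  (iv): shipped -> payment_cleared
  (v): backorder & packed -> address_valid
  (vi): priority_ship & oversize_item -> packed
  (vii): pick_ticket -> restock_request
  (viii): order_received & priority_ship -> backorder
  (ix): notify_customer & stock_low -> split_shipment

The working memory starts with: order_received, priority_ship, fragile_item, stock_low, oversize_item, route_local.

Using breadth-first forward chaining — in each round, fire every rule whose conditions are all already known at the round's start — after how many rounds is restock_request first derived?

4

Round 1 — (iii), (vi), (viii), derive stock_available, packed, backorder.
Round 2 — (v), derive address_valid.
Round 3 — (ii), derive pick_ticket.
Round 4 — (vii), derive restock_request.
restock_request first appears in round 4.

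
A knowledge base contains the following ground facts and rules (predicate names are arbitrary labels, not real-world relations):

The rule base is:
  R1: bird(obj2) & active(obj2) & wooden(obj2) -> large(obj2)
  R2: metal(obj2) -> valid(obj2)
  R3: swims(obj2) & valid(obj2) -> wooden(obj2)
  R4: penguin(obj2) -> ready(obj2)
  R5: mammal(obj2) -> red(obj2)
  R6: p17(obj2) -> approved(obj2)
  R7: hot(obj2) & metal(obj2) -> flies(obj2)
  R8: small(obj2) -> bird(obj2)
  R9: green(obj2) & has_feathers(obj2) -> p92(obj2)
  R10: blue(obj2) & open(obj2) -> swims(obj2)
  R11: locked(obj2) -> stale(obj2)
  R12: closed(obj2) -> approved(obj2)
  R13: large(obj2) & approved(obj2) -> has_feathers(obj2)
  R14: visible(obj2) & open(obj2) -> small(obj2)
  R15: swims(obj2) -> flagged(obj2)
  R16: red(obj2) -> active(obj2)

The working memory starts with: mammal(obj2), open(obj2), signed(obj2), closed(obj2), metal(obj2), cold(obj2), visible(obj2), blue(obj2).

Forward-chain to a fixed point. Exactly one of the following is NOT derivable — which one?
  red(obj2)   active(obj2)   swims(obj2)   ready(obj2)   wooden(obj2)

ready(obj2)

[1] R2 [metal(obj2) -> valid(obj2)]; R5 [mammal(obj2) -> red(obj2)]; R10 [blue(obj2) & open(obj2) -> swims(obj2)]; R12 [closed(obj2) -> approved(obj2)]; R14 [visible(obj2) & open(obj2) -> small(obj2)]. ⇒ new: valid(obj2), red(obj2), swims(obj2), approved(obj2), small(obj2).
[2] R3 [swims(obj2) & valid(obj2) -> wooden(obj2)]; R8 [small(obj2) -> bird(obj2)]; R15 [swims(obj2) -> flagged(obj2)]; R16 [red(obj2) -> active(obj2)]. ⇒ new: wooden(obj2), bird(obj2), flagged(obj2), active(obj2).
[3] R1 [bird(obj2) & active(obj2) & wooden(obj2) -> large(obj2)]. ⇒ new: large(obj2).
[4] R13 [large(obj2) & approved(obj2) -> has_feathers(obj2)]. ⇒ new: has_feathers(obj2).
Derived: active(obj2) (round 2), red(obj2) (round 1), wooden(obj2) (round 2), swims(obj2) (round 1). ready(obj2) never appears in any round.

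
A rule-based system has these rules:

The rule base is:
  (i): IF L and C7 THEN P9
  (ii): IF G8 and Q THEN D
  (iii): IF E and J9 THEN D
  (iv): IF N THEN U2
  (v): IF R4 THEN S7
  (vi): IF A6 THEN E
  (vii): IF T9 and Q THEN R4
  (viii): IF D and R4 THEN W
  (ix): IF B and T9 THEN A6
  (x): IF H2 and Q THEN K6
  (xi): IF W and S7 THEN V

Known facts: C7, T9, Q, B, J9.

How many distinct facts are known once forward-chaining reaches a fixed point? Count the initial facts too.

Round 1 — (vii), (ix), derive R4, A6.
Round 2 — (v), (vi), derive S7, E.
Round 3 — (iii), derive D.
Round 4 — (viii), derive W.
Round 5 — (xi), derive V.
Closure: {A6, B, C7, D, E, J9, Q, R4, S7, T9, V, W} — 12 facts.

12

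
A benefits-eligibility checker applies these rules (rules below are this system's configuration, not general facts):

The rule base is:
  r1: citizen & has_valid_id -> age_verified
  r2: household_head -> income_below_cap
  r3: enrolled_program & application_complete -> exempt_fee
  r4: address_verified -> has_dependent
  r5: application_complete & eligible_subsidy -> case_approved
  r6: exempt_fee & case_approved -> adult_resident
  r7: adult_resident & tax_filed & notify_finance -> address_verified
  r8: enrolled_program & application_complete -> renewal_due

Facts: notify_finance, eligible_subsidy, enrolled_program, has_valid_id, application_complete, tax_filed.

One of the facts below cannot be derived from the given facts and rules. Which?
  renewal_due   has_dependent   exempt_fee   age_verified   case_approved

Round 1: r3 [enrolled_program & application_complete -> exempt_fee]; r5 [application_complete & eligible_subsidy -> case_approved]; r8 [enrolled_program & application_complete -> renewal_due]. Adds exempt_fee, case_approved, renewal_due.
Round 2: r6 [exempt_fee & case_approved -> adult_resident]. Adds adult_resident.
Round 3: r7 [adult_resident & tax_filed & notify_finance -> address_verified]. Adds address_verified.
Round 4: r4 [address_verified -> has_dependent]. Adds has_dependent.
Derived: exempt_fee (round 1), renewal_due (round 1), case_approved (round 1), has_dependent (round 4). age_verified never appears in any round.

age_verified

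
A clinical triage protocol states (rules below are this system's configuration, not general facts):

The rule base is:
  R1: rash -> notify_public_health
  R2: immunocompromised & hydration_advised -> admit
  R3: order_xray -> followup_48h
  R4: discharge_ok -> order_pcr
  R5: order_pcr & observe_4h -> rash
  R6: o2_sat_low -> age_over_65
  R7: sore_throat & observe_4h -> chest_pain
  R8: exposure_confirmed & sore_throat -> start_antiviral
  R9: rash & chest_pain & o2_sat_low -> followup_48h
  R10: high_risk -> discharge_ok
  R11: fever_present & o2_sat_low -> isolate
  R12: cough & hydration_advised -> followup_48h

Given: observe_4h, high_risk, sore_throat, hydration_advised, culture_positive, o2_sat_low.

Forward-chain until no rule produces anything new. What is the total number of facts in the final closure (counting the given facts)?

13

Round 1: R6 [o2_sat_low -> age_over_65]; R7 [sore_throat & observe_4h -> chest_pain]; R10 [high_risk -> discharge_ok]. New: age_over_65, chest_pain, discharge_ok.
Round 2: R4 [discharge_ok -> order_pcr]. New: order_pcr.
Round 3: R5 [order_pcr & observe_4h -> rash]. New: rash.
Round 4: R1 [rash -> notify_public_health]; R9 [rash & chest_pain & o2_sat_low -> followup_48h]. New: notify_public_health, followup_48h.
Closure: {age_over_65, chest_pain, culture_positive, discharge_ok, followup_48h, high_risk, hydration_advised, notify_public_health, o2_sat_low, observe_4h, order_pcr, rash, sore_throat} — 13 facts.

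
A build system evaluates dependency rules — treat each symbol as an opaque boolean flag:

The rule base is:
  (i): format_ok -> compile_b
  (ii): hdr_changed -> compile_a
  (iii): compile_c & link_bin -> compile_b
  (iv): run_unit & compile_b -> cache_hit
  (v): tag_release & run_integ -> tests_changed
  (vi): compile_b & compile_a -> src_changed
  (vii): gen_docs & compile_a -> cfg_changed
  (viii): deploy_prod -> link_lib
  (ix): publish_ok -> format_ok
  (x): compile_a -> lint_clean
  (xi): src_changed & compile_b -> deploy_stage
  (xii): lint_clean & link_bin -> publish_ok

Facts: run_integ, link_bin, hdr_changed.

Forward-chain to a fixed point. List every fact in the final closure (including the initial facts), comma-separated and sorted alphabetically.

[1] (ii) [hdr_changed -> compile_a]. ⇒ new: compile_a.
[2] (x) [compile_a -> lint_clean]. ⇒ new: lint_clean.
[3] (xii) [lint_clean & link_bin -> publish_ok]. ⇒ new: publish_ok.
[4] (ix) [publish_ok -> format_ok]. ⇒ new: format_ok.
[5] (i) [format_ok -> compile_b]. ⇒ new: compile_b.
[6] (vi) [compile_b & compile_a -> src_changed]. ⇒ new: src_changed.
[7] (xi) [src_changed & compile_b -> deploy_stage]. ⇒ new: deploy_stage.

compile_a, compile_b, deploy_stage, format_ok, hdr_changed, link_bin, lint_clean, publish_ok, run_integ, src_changed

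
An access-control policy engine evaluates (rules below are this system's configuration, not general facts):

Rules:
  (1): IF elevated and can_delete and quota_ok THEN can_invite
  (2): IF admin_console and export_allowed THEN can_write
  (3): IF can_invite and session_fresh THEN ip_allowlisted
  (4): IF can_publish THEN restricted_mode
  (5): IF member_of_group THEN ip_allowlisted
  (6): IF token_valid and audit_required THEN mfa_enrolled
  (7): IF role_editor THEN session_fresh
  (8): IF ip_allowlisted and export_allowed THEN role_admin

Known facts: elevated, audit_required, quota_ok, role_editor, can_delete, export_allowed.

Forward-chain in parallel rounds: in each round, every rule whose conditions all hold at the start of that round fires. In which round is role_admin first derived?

3

Round 1 — (1), (7), derive can_invite, session_fresh.
Round 2 — (3), derive ip_allowlisted.
Round 3 — (8), derive role_admin.
role_admin first appears in round 3.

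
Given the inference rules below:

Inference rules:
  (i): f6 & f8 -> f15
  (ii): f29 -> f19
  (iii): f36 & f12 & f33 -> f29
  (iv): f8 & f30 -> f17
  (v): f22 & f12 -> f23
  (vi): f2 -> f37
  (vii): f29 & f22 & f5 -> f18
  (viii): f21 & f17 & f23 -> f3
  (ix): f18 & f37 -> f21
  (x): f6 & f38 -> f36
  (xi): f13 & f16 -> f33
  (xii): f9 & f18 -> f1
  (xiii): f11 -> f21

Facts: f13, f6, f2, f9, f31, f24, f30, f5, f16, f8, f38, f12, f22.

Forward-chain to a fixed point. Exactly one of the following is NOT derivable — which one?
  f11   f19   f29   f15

f11

Round 1 fires (i), (iv), (v), (vi), (x), (xi), giving f15, f17, f23, f37, f36, f33.
Round 2 fires (iii), giving f29.
Round 3 fires (ii), (vii), giving f19, f18.
Round 4 fires (ix), (xii), giving f21, f1.
Round 5 fires (viii), giving f3.
Derived: f15 (round 1), f29 (round 2), f19 (round 3). f11 never appears in any round.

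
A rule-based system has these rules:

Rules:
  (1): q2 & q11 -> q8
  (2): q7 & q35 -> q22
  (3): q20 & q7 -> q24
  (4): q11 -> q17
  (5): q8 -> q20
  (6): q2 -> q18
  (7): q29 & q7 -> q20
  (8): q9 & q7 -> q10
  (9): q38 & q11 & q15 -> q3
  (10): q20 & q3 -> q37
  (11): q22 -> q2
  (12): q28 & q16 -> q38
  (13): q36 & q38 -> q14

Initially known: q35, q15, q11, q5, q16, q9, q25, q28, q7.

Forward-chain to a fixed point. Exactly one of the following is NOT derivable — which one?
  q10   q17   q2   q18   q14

q14

Round 1 fires (2), (4), (8), (12), giving q22, q17, q10, q38.
Round 2 fires (9), (11), giving q3, q2.
Round 3 fires (1), (6), giving q8, q18.
Round 4 fires (5), giving q20.
Round 5 fires (3), (10), giving q24, q37.
Derived: q17 (round 1), q2 (round 2), q18 (round 3), q10 (round 1). q14 never appears in any round.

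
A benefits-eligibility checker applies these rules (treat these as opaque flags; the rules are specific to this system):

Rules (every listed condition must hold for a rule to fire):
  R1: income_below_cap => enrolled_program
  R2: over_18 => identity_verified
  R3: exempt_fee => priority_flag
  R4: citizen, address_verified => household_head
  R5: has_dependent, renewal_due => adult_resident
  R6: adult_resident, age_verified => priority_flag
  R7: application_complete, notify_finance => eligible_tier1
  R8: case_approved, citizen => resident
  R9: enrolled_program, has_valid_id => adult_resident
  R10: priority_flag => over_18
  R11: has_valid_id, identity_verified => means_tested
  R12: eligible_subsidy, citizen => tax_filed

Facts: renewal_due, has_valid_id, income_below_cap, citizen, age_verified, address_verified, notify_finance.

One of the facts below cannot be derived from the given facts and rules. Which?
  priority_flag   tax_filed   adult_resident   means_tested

tax_filed

Round 1 — R1, R4, derive enrolled_program, household_head.
Round 2 — R9, derive adult_resident.
Round 3 — R6, derive priority_flag.
Round 4 — R10, derive over_18.
Round 5 — R2, derive identity_verified.
Round 6 — R11, derive means_tested.
Derived: adult_resident (round 2), means_tested (round 6), priority_flag (round 3). tax_filed never appears in any round.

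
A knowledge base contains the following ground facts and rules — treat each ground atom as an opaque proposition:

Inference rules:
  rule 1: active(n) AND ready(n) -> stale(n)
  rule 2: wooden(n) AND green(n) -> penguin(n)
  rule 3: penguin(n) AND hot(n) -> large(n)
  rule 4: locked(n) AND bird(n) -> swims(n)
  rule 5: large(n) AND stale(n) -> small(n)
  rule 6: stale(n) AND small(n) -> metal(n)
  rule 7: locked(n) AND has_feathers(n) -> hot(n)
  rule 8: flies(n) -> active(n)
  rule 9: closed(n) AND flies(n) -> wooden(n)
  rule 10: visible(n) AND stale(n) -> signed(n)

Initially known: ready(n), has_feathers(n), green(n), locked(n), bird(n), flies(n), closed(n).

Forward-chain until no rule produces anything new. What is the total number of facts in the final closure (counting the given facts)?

Round 1: rule 4 [locked(n) AND bird(n) -> swims(n)]; rule 7 [locked(n) AND has_feathers(n) -> hot(n)]; rule 8 [flies(n) -> active(n)]; rule 9 [closed(n) AND flies(n) -> wooden(n)]. Adds swims(n), hot(n), active(n), wooden(n).
Round 2: rule 1 [active(n) AND ready(n) -> stale(n)]; rule 2 [wooden(n) AND green(n) -> penguin(n)]. Adds stale(n), penguin(n).
Round 3: rule 3 [penguin(n) AND hot(n) -> large(n)]. Adds large(n).
Round 4: rule 5 [large(n) AND stale(n) -> small(n)]. Adds small(n).
Round 5: rule 6 [stale(n) AND small(n) -> metal(n)]. Adds metal(n).
Closure: {active(n), bird(n), closed(n), flies(n), green(n), has_feathers(n), hot(n), large(n), locked(n), metal(n), penguin(n), ready(n), small(n), stale(n), swims(n), wooden(n)} — 16 facts.

16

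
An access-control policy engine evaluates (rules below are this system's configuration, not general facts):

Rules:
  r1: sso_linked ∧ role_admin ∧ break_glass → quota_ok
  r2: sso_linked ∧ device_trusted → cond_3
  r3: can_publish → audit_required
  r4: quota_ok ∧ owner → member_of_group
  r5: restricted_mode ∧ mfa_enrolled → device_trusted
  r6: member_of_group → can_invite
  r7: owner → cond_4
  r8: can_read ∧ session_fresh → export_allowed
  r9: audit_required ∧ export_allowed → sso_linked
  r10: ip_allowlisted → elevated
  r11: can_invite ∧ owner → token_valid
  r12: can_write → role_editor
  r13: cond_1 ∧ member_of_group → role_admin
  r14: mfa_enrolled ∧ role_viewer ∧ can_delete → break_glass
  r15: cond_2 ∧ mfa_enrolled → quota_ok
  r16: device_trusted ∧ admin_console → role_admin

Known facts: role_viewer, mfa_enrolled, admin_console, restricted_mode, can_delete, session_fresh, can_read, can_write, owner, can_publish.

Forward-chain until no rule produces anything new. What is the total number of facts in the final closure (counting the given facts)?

Round 1: r3 [can_publish → audit_required]; r5 [restricted_mode ∧ mfa_enrolled → device_trusted]; r7 [owner → cond_4]; r8 [can_read ∧ session_fresh → export_allowed]; r12 [can_write → role_editor]; r14 [mfa_enrolled ∧ role_viewer ∧ can_delete → break_glass]. Adds audit_required, device_trusted, cond_4, export_allowed, role_editor, break_glass.
Round 2: r9 [audit_required ∧ export_allowed → sso_linked]; r16 [device_trusted ∧ admin_console → role_admin]. Adds sso_linked, role_admin.
Round 3: r1 [sso_linked ∧ role_admin ∧ break_glass → quota_ok]; r2 [sso_linked ∧ device_trusted → cond_3]. Adds quota_ok, cond_3.
Round 4: r4 [quota_ok ∧ owner → member_of_group]. Adds member_of_group.
Round 5: r6 [member_of_group → can_invite]. Adds can_invite.
Round 6: r11 [can_invite ∧ owner → token_valid]. Adds token_valid.
Closure: {admin_console, audit_required, break_glass, can_delete, can_invite, can_publish, can_read, can_write, cond_3, cond_4, device_trusted, export_allowed, member_of_group, mfa_enrolled, owner, quota_ok, restricted_mode, role_admin, role_editor, role_viewer, session_fresh, sso_linked, token_valid} — 23 facts.

23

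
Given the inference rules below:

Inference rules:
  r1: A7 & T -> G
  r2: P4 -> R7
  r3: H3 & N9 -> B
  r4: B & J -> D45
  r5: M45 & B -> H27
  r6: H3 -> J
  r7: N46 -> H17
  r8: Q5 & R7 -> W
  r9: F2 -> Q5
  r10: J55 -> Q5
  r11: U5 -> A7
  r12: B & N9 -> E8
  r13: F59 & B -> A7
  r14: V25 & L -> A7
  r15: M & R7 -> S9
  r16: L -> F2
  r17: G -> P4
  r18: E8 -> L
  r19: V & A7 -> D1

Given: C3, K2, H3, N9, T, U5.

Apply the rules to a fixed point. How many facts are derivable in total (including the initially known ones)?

Round 1: r3 [H3 & N9 -> B]; r6 [H3 -> J]; r11 [U5 -> A7]. New: B, J, A7.
Round 2: r1 [A7 & T -> G]; r4 [B & J -> D45]; r12 [B & N9 -> E8]. New: G, D45, E8.
Round 3: r17 [G -> P4]; r18 [E8 -> L]. New: P4, L.
Round 4: r2 [P4 -> R7]; r16 [L -> F2]. New: R7, F2.
Round 5: r9 [F2 -> Q5]. New: Q5.
Round 6: r8 [Q5 & R7 -> W]. New: W.
Closure: {A7, B, C3, D45, E8, F2, G, H3, J, K2, L, N9, P4, Q5, R7, T, U5, W} — 18 facts.

18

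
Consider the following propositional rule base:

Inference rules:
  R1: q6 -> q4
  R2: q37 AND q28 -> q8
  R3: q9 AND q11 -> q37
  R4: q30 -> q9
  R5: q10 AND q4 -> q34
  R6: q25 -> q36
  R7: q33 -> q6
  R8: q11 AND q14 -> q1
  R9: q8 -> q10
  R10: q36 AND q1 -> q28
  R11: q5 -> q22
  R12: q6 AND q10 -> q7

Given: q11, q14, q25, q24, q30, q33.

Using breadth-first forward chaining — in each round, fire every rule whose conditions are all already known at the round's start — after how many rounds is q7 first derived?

5

Round 1: R4 [q30 -> q9]; R6 [q25 -> q36]; R7 [q33 -> q6]; R8 [q11 AND q14 -> q1]. Adds q9, q36, q6, q1.
Round 2: R1 [q6 -> q4]; R3 [q9 AND q11 -> q37]; R10 [q36 AND q1 -> q28]. Adds q4, q37, q28.
Round 3: R2 [q37 AND q28 -> q8]. Adds q8.
Round 4: R9 [q8 -> q10]. Adds q10.
Round 5: R5 [q10 AND q4 -> q34]; R12 [q6 AND q10 -> q7]. Adds q34, q7.
q7 first appears in round 5.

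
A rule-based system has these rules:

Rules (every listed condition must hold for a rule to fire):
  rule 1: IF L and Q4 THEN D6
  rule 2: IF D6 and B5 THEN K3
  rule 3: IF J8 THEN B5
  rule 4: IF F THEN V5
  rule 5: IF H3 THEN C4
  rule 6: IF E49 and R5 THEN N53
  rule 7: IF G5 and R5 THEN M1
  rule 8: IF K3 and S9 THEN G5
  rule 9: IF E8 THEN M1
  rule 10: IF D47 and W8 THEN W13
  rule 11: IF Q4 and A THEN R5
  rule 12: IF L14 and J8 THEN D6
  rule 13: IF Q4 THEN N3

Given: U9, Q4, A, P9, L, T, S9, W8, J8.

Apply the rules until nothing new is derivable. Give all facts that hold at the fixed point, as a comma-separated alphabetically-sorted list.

[1] rule 1 [IF L and Q4 THEN D6]; rule 3 [IF J8 THEN B5]; rule 11 [IF Q4 and A THEN R5]; rule 13 [IF Q4 THEN N3]. ⇒ new: D6, B5, R5, N3.
[2] rule 2 [IF D6 and B5 THEN K3]. ⇒ new: K3.
[3] rule 8 [IF K3 and S9 THEN G5]. ⇒ new: G5.
[4] rule 7 [IF G5 and R5 THEN M1]. ⇒ new: M1.

A, B5, D6, G5, J8, K3, L, M1, N3, P9, Q4, R5, S9, T, U9, W8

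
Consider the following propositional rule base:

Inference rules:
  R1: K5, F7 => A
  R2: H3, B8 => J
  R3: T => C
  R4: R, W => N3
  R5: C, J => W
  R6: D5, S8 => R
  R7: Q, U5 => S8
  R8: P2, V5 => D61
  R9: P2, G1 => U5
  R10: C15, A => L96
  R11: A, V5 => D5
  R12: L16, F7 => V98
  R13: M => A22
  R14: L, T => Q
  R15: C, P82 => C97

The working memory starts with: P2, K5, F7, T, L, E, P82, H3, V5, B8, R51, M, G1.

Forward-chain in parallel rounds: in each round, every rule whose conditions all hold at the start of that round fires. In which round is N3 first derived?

4

Round 1: R1 [K5, F7 => A]; R2 [H3, B8 => J]; R3 [T => C]; R8 [P2, V5 => D61]; R9 [P2, G1 => U5]; R13 [M => A22]; R14 [L, T => Q]. Adds A, J, C, D61, U5, A22, Q.
Round 2: R5 [C, J => W]; R7 [Q, U5 => S8]; R11 [A, V5 => D5]; R15 [C, P82 => C97]. Adds W, S8, D5, C97.
Round 3: R6 [D5, S8 => R]. Adds R.
Round 4: R4 [R, W => N3]. Adds N3.
N3 first appears in round 4.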